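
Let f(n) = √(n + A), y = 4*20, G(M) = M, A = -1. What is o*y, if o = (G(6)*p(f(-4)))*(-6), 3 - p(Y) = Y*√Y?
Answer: -8640 + 2880*5^(¾)*I^(3/2) ≈ -15449.0 + 6809.3*I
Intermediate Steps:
y = 80
f(n) = √(-1 + n) (f(n) = √(n - 1) = √(-1 + n))
p(Y) = 3 - Y^(3/2) (p(Y) = 3 - Y*√Y = 3 - Y^(3/2))
o = -108 + 36*5^(¾)*I^(3/2) (o = (6*(3 - (√(-1 - 4))^(3/2)))*(-6) = (6*(3 - (√(-5))^(3/2)))*(-6) = (6*(3 - (I*√5)^(3/2)))*(-6) = (6*(3 - 5^(¾)*I^(3/2)))*(-6) = (18 - 6*5^(¾)*I^(3/2))*(-6) = -108 + 36*5^(¾)*I^(3/2) ≈ -193.12 + 85.117*I)
o*y = (-108 + 36*5^(¾)*I^(3/2))*80 = -8640 + 2880*5^(¾)*I^(3/2)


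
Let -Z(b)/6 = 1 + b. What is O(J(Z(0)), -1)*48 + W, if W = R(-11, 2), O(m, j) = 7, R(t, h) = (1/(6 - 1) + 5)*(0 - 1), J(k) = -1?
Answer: 1654/5 ≈ 330.80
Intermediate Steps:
Z(b) = -6 - 6*b (Z(b) = -6*(1 + b) = -6 - 6*b)
R(t, h) = -26/5 (R(t, h) = (1/5 + 5)*(-1) = (⅕ + 5)*(-1) = (26/5)*(-1) = -26/5)
W = -26/5 ≈ -5.2000
O(J(Z(0)), -1)*48 + W = 7*48 - 26/5 = 336 - 26/5 = 1654/5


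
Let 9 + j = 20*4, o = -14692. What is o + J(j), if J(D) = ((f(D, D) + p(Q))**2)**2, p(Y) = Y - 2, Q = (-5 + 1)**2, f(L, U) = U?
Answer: 52185933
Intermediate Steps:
Q = 16 (Q = (-4)**2 = 16)
p(Y) = -2 + Y
j = 71 (j = -9 + 20*4 = -9 + 80 = 71)
J(D) = (14 + D)**4 (J(D) = ((D + (-2 + 16))**2)**2 = ((D + 14)**2)**2 = ((14 + D)**2)**2 = (14 + D)**4)
o + J(j) = -14692 + (14 + 71)**4 = -14692 + 85**4 = -14692 + 52200625 = 52185933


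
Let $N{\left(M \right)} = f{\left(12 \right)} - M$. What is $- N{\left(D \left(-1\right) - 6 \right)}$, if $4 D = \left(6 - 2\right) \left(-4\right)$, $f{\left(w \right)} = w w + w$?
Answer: $-158$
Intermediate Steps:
$f{\left(w \right)} = w + w^{2}$ ($f{\left(w \right)} = w^{2} + w = w + w^{2}$)
$D = -4$ ($D = \frac{\left(6 - 2\right) \left(-4\right)}{4} = \frac{4 \left(-4\right)}{4} = \frac{1}{4} \left(-16\right) = -4$)
$N{\left(M \right)} = 156 - M$ ($N{\left(M \right)} = 12 \left(1 + 12\right) - M = 12 \cdot 13 - M = 156 - M$)
$- N{\left(D \left(-1\right) - 6 \right)} = - (156 - \left(\left(-4\right) \left(-1\right) - 6\right)) = - (156 - \left(4 - 6\right)) = - (156 - -2) = - (156 + 2) = \left(-1\right) 158 = -158$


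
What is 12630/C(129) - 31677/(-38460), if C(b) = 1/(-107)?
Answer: -17325065641/12820 ≈ -1.3514e+6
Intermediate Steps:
C(b) = -1/107
12630/C(129) - 31677/(-38460) = 12630/(-1/107) - 31677/(-38460) = 12630*(-107) - 31677*(-1/38460) = -1351410 + 10559/12820 = -17325065641/12820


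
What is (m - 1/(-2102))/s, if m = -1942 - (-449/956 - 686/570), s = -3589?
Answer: 555623044567/1027729745940 ≈ 0.54063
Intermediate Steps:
m = -528661447/272460 (m = -1942 - (-449*1/956 - 686*1/570) = -1942 - (-449/956 - 343/285) = -1942 - 1*(-455873/272460) = -1942 + 455873/272460 = -528661447/272460 ≈ -1940.3)
(m - 1/(-2102))/s = (-528661447/272460 - 1/(-2102))/(-3589) = (-528661447/272460 - 1*(-1/2102))*(-1/3589) = (-528661447/272460 + 1/2102)*(-1/3589) = -555623044567/286355460*(-1/3589) = 555623044567/1027729745940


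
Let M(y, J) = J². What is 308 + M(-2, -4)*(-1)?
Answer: 292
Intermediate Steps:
308 + M(-2, -4)*(-1) = 308 + (-4)²*(-1) = 308 + 16*(-1) = 308 - 16 = 292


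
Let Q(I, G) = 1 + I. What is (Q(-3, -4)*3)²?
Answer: 36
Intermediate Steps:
(Q(-3, -4)*3)² = ((1 - 3)*3)² = (-2*3)² = (-6)² = 36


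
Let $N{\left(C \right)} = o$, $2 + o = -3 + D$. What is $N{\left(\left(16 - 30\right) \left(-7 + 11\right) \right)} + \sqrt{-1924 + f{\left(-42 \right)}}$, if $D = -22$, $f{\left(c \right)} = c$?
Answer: $-27 + i \sqrt{1966} \approx -27.0 + 44.34 i$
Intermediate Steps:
$o = -27$ ($o = -2 - 25 = -27$)
$N{\left(C \right)} = -27$
$N{\left(\left(16 - 30\right) \left(-7 + 11\right) \right)} + \sqrt{-1924 + f{\left(-42 \right)}} = -27 + \sqrt{-1924 - 42} = -27 + \sqrt{-1966} = -27 + i \sqrt{1966}$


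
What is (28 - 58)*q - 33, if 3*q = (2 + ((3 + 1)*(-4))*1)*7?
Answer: 947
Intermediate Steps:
q = -98/3 (q = ((2 + ((3 + 1)*(-4))*1)*7)/3 = ((2 + (4*(-4))*1)*7)/3 = ((2 - 16*1)*7)/3 = ((2 - 16)*7)/3 = (-14*7)/3 = (⅓)*(-98) = -98/3 ≈ -32.667)
(28 - 58)*q - 33 = (28 - 58)*(-98/3) - 33 = -30*(-98/3) - 33 = 980 - 33 = 947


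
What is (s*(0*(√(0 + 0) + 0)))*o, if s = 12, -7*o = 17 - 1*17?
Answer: 0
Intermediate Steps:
o = 0 (o = -(17 - 1*17)/7 = -(17 - 17)/7 = -⅐*0 = 0)
(s*(0*(√(0 + 0) + 0)))*o = (12*(0*(√(0 + 0) + 0)))*0 = (12*(0*(√0 + 0)))*0 = (12*(0*(0 + 0)))*0 = (12*(0*0))*0 = (12*0)*0 = 0*0 = 0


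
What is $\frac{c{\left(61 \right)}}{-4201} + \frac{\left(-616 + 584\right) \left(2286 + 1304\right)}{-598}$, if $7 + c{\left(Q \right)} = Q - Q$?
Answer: $\frac{241307533}{1256099} \approx 192.11$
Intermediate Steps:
$c{\left(Q \right)} = -7$ ($c{\left(Q \right)} = -7 + \left(Q - Q\right) = -7 + 0 = -7$)
$\frac{c{\left(61 \right)}}{-4201} + \frac{\left(-616 + 584\right) \left(2286 + 1304\right)}{-598} = - \frac{7}{-4201} + \frac{\left(-616 + 584\right) \left(2286 + 1304\right)}{-598} = \left(-7\right) \left(- \frac{1}{4201}\right) + \left(-32\right) 3590 \left(- \frac{1}{598}\right) = \frac{7}{4201} - - \frac{57440}{299} = \frac{7}{4201} + \frac{57440}{299} = \frac{241307533}{1256099}$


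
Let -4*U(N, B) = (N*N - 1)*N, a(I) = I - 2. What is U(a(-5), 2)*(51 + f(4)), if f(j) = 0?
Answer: 4284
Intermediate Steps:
a(I) = -2 + I
U(N, B) = -N*(-1 + N²)/4 (U(N, B) = -(N*N - 1)*N/4 = -(N² - 1)*N/4 = -(-1 + N²)*N/4 = -N*(-1 + N²)/4)
U(a(-5), 2)*(51 + f(4)) = ((-2 - 5)*(1 - (-2 - 5)²)/4)*(51 + 0) = ((¼)*(-7)*(1 - 1*(-7)²))*51 = ((¼)*(-7)*(1 - 1*49))*51 = ((¼)*(-7)*(1 - 49))*51 = ((¼)*(-7)*(-48))*51 = 84*51 = 4284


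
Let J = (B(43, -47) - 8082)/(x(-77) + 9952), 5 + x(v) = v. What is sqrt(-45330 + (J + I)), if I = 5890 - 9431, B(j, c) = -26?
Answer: I*sqrt(1190235336465)/4935 ≈ 221.07*I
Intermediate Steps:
x(v) = -5 + v
I = -3541
J = -4054/4935 (J = (-26 - 8082)/((-5 - 77) + 9952) = -8108/(-82 + 9952) = -8108/9870 = -8108*1/9870 = -4054/4935 ≈ -0.82148)
sqrt(-45330 + (J + I)) = sqrt(-45330 + (-4054/4935 - 3541)) = sqrt(-45330 - 17478889/4935) = sqrt(-241182439/4935) = I*sqrt(1190235336465)/4935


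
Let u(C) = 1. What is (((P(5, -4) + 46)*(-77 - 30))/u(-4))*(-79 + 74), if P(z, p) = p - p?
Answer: 24610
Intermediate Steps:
P(z, p) = 0
(((P(5, -4) + 46)*(-77 - 30))/u(-4))*(-79 + 74) = (((0 + 46)*(-77 - 30))/1)*(-79 + 74) = ((46*(-107))*1)*(-5) = -4922*1*(-5) = -4922*(-5) = 24610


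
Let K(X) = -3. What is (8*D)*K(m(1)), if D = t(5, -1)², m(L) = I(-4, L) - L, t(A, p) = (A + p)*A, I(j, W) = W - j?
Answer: -9600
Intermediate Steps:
t(A, p) = A*(A + p)
m(L) = 4 (m(L) = (L - 1*(-4)) - L = (L + 4) - L = (4 + L) - L = 4)
D = 400 (D = (5*(5 - 1))² = (5*4)² = 20² = 400)
(8*D)*K(m(1)) = (8*400)*(-3) = 3200*(-3) = -9600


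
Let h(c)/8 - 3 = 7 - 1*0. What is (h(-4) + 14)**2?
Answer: 8836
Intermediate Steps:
h(c) = 80 (h(c) = 24 + 8*(7 - 1*0) = 24 + 8*(7 + 0) = 24 + 8*7 = 24 + 56 = 80)
(h(-4) + 14)**2 = (80 + 14)**2 = 94**2 = 8836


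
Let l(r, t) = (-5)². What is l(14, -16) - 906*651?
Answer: -589781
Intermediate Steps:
l(r, t) = 25
l(14, -16) - 906*651 = 25 - 906*651 = 25 - 589806 = -589781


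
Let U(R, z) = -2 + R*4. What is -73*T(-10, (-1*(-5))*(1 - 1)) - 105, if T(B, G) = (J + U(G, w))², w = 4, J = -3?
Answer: -1930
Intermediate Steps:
U(R, z) = -2 + 4*R
T(B, G) = (-5 + 4*G)² (T(B, G) = (-3 + (-2 + 4*G))² = (-5 + 4*G)²)
-73*T(-10, (-1*(-5))*(1 - 1)) - 105 = -73*(-5 + 4*((-1*(-5))*(1 - 1)))² - 105 = -73*(-5 + 4*(5*0))² - 105 = -73*(-5 + 4*0)² - 105 = -73*(-5 + 0)² - 105 = -73*(-5)² - 105 = -73*25 - 105 = -1825 - 105 = -1930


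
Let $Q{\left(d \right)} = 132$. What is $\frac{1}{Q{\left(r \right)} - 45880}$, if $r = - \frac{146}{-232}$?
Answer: $- \frac{1}{45748} \approx -2.1859 \cdot 10^{-5}$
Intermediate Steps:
$r = \frac{73}{116}$ ($r = \left(-146\right) \left(- \frac{1}{232}\right) = \frac{73}{116} \approx 0.62931$)
$\frac{1}{Q{\left(r \right)} - 45880} = \frac{1}{132 - 45880} = \frac{1}{-45748} = - \frac{1}{45748}$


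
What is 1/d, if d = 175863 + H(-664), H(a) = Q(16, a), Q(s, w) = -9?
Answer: 1/175854 ≈ 5.6865e-6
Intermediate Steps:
H(a) = -9
d = 175854 (d = 175863 - 9 = 175854)
1/d = 1/175854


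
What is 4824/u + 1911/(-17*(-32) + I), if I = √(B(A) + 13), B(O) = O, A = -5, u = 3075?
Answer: 192678228/37915775 - 1911*√2/147964 ≈ 5.0635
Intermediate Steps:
I = 2*√2 (I = √(-5 + 13) = √8 = 2*√2 ≈ 2.8284)
4824/u + 1911/(-17*(-32) + I) = 4824/3075 + 1911/(-17*(-32) + 2*√2) = 4824*(1/3075) + 1911/(544 + 2*√2) = 1608/1025 + 1911/(544 + 2*√2)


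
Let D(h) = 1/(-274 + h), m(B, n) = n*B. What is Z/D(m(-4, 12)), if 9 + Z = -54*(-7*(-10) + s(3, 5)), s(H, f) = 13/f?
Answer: 6326334/5 ≈ 1.2653e+6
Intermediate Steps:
m(B, n) = B*n
Z = -19647/5 (Z = -9 - 54*(-7*(-10) + 13/5) = -9 - 54*(70 + 13*(1/5)) = -9 - 54*(70 + 13/5) = -9 - 54*363/5 = -9 - 19602/5 = -19647/5 ≈ -3929.4)
Z/D(m(-4, 12)) = -19647/(5*(1/(-274 - 4*12))) = -19647/(5*(1/(-274 - 48))) = -19647/(5*(1/(-322))) = -19647/(5*(-1/322)) = -19647/5*(-322) = 6326334/5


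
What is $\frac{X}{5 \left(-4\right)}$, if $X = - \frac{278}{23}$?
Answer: $\frac{139}{230} \approx 0.60435$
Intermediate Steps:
$X = - \frac{278}{23}$ ($X = \left(-278\right) \frac{1}{23} = - \frac{278}{23} \approx -12.087$)
$\frac{X}{5 \left(-4\right)} = - \frac{278}{23 \cdot 5 \left(-4\right)} = - \frac{278}{23 \left(-20\right)} = \left(- \frac{278}{23}\right) \left(- \frac{1}{20}\right) = \frac{139}{230}$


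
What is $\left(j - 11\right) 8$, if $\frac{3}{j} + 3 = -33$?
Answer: $- \frac{266}{3} \approx -88.667$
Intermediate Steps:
$j = - \frac{1}{12}$ ($j = \frac{3}{-3 - 33} = \frac{3}{-36} = 3 \left(- \frac{1}{36}\right) = - \frac{1}{12} \approx -0.083333$)
$\left(j - 11\right) 8 = \left(- \frac{1}{12} - 11\right) 8 = \left(- \frac{133}{12}\right) 8 = - \frac{266}{3}$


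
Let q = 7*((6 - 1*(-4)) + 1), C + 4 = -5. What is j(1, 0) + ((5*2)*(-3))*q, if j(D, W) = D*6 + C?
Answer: -2313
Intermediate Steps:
C = -9 (C = -4 - 5 = -9)
q = 77 (q = 7*((6 + 4) + 1) = 7*(10 + 1) = 7*11 = 77)
j(D, W) = -9 + 6*D (j(D, W) = D*6 - 9 = 6*D - 9 = -9 + 6*D)
j(1, 0) + ((5*2)*(-3))*q = (-9 + 6*1) + ((5*2)*(-3))*77 = (-9 + 6) + (10*(-3))*77 = -3 - 30*77 = -3 - 2310 = -2313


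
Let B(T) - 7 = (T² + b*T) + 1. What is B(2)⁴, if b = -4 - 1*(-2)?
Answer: 4096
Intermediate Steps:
b = -2 (b = -4 + 2 = -2)
B(T) = 8 + T² - 2*T (B(T) = 7 + ((T² - 2*T) + 1) = 7 + (1 + T² - 2*T) = 8 + T² - 2*T)
B(2)⁴ = (8 + 2² - 2*2)⁴ = (8 + 4 - 4)⁴ = 8⁴ = 4096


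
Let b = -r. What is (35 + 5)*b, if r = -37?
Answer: 1480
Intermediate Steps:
b = 37 (b = -1*(-37) = 37)
(35 + 5)*b = (35 + 5)*37 = 40*37 = 1480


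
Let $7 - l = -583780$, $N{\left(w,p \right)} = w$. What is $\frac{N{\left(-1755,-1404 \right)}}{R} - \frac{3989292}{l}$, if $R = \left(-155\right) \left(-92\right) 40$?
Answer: $- \frac{455303340597}{66598420960} \approx -6.8365$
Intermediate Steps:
$R = 570400$ ($R = 14260 \cdot 40 = 570400$)
$l = 583787$ ($l = 7 - -583780 = 7 + 583780 = 583787$)
$\frac{N{\left(-1755,-1404 \right)}}{R} - \frac{3989292}{l} = - \frac{1755}{570400} - \frac{3989292}{583787} = \left(-1755\right) \frac{1}{570400} - \frac{3989292}{583787} = - \frac{351}{114080} - \frac{3989292}{583787} = - \frac{455303340597}{66598420960}$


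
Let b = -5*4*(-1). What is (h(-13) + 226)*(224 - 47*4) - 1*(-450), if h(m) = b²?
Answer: 22986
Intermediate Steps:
b = 20 (b = -20*(-1) = 20)
h(m) = 400 (h(m) = 20² = 400)
(h(-13) + 226)*(224 - 47*4) - 1*(-450) = (400 + 226)*(224 - 47*4) - 1*(-450) = 626*(224 - 188) + 450 = 626*36 + 450 = 22536 + 450 = 22986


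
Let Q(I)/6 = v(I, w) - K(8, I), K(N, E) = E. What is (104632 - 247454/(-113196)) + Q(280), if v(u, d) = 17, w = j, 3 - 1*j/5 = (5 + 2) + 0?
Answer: 5832774019/56598 ≈ 1.0306e+5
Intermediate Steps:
j = -20 (j = 15 - 5*((5 + 2) + 0) = 15 - 5*(7 + 0) = 15 - 5*7 = 15 - 35 = -20)
w = -20
Q(I) = 102 - 6*I (Q(I) = 6*(17 - I) = 102 - 6*I)
(104632 - 247454/(-113196)) + Q(280) = (104632 - 247454/(-113196)) + (102 - 6*280) = (104632 - 247454*(-1/113196)) + (102 - 1680) = (104632 + 123727/56598) - 1578 = 5922085663/56598 - 1578 = 5832774019/56598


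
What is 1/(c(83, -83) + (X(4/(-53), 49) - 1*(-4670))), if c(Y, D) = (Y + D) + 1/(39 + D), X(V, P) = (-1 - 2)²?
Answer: 44/205875 ≈ 0.00021372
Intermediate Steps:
X(V, P) = 9 (X(V, P) = (-3)² = 9)
c(Y, D) = D + Y + 1/(39 + D) (c(Y, D) = (D + Y) + 1/(39 + D) = D + Y + 1/(39 + D))
1/(c(83, -83) + (X(4/(-53), 49) - 1*(-4670))) = 1/((1 + (-83)² + 39*(-83) + 39*83 - 83*83)/(39 - 83) + (9 - 1*(-4670))) = 1/((1 + 6889 - 3237 + 3237 - 6889)/(-44) + (9 + 4670)) = 1/(-1/44*1 + 4679) = 1/(-1/44 + 4679) = 1/(205875/44) = 44/205875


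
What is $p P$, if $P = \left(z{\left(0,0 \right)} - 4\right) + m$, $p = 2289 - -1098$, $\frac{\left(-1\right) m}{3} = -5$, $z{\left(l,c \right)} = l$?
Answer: $37257$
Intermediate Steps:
$m = 15$ ($m = \left(-3\right) \left(-5\right) = 15$)
$p = 3387$ ($p = 2289 + 1098 = 3387$)
$P = 11$ ($P = \left(0 - 4\right) + 15 = -4 + 15 = 11$)
$p P = 3387 \cdot 11 = 37257$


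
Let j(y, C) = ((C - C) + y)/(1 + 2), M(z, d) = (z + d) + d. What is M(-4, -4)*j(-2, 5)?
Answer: 8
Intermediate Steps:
M(z, d) = z + 2*d (M(z, d) = (d + z) + d = z + 2*d)
j(y, C) = y/3 (j(y, C) = (0 + y)/3 = y*(⅓) = y/3)
M(-4, -4)*j(-2, 5) = (-4 + 2*(-4))*((⅓)*(-2)) = (-4 - 8)*(-⅔) = -12*(-⅔) = 8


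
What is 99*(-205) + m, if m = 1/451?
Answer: -9153044/451 ≈ -20295.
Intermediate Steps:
m = 1/451 ≈ 0.0022173
99*(-205) + m = 99*(-205) + 1/451 = -20295 + 1/451 = -9153044/451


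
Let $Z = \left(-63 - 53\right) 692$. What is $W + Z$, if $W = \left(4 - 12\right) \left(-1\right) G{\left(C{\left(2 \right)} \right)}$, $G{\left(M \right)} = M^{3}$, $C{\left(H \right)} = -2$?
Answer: $-80336$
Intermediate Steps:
$Z = -80272$ ($Z = \left(-63 - 53\right) 692 = \left(-116\right) 692 = -80272$)
$W = -64$ ($W = \left(4 - 12\right) \left(-1\right) \left(-2\right)^{3} = \left(4 - 12\right) \left(-1\right) \left(-8\right) = \left(-8\right) \left(-1\right) \left(-8\right) = 8 \left(-8\right) = -64$)
$W + Z = -64 - 80272 = -80336$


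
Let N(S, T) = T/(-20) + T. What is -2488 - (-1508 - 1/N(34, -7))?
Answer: -130360/133 ≈ -980.15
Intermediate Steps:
N(S, T) = 19*T/20 (N(S, T) = T*(-1/20) + T = -T/20 + T = 19*T/20)
-2488 - (-1508 - 1/N(34, -7)) = -2488 - (-1508 - 1/((19/20)*(-7))) = -2488 - (-1508 - 1/(-133/20)) = -2488 - (-1508 - 1*(-20/133)) = -2488 - (-1508 + 20/133) = -2488 - 1*(-200544/133) = -2488 + 200544/133 = -130360/133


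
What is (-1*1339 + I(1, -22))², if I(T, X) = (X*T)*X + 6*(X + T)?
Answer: 962361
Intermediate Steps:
I(T, X) = 6*T + 6*X + T*X² (I(T, X) = (T*X)*X + 6*(T + X) = T*X² + (6*T + 6*X) = 6*T + 6*X + T*X²)
(-1*1339 + I(1, -22))² = (-1*1339 + (6*1 + 6*(-22) + 1*(-22)²))² = (-1339 + (6 - 132 + 1*484))² = (-1339 + (6 - 132 + 484))² = (-1339 + 358)² = (-981)² = 962361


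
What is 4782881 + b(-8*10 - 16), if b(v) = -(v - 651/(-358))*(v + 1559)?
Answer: 1761599369/358 ≈ 4.9207e+6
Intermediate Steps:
b(v) = -(1559 + v)*(651/358 + v) (b(v) = -(v - 651*(-1/358))*(1559 + v) = -(v + 651/358)*(1559 + v) = -(651/358 + v)*(1559 + v) = -(1559 + v)*(651/358 + v))
4782881 + b(-8*10 - 16) = 4782881 + (-1014909/358 - (-8*10 - 16)² - 558773*(-8*10 - 16)/358) = 4782881 + (-1014909/358 - (-80 - 16)² - 558773*(-80 - 16)/358) = 4782881 + (-1014909/358 - 1*(-96)² - 558773/358*(-96)) = 4782881 + (-1014909/358 - 1*9216 + 26821104/179) = 4782881 + (-1014909/358 - 9216 + 26821104/179) = 4782881 + 49327971/358 = 1761599369/358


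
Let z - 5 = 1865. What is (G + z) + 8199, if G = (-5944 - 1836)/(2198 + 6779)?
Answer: 90381633/8977 ≈ 10068.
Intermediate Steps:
z = 1870 (z = 5 + 1865 = 1870)
G = -7780/8977 ≈ -0.86666
(G + z) + 8199 = (-7780/8977 + 1870) + 8199 = 16779210/8977 + 8199 = 90381633/8977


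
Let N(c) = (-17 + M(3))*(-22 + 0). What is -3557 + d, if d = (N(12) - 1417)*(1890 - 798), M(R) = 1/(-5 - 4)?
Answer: -3419531/3 ≈ -1.1398e+6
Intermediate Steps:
M(R) = -1/9 (M(R) = 1/(-9) = -1/9)
N(c) = 3388/9 (N(c) = (-17 - 1/9)*(-22 + 0) = -154/9*(-22) = 3388/9)
d = -3408860/3 (d = (3388/9 - 1417)*(1890 - 798) = -9365/9*1092 = -3408860/3 ≈ -1.1363e+6)
-3557 + d = -3557 - 3408860/3 = -3419531/3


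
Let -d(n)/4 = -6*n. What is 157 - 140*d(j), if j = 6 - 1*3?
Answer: -9923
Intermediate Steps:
j = 3 (j = 6 - 3 = 3)
d(n) = 24*n (d(n) = -(-24)*n = 24*n)
157 - 140*d(j) = 157 - 3360*3 = 157 - 140*72 = 157 - 10080 = -9923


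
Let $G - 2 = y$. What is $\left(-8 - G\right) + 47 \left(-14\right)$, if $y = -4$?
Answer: $-664$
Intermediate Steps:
$G = -2$ ($G = 2 - 4 = -2$)
$\left(-8 - G\right) + 47 \left(-14\right) = \left(-8 - -2\right) + 47 \left(-14\right) = \left(-8 + 2\right) - 658 = -6 - 658 = -664$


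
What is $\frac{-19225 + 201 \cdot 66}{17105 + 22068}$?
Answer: $- \frac{5959}{39173} \approx -0.15212$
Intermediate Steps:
$\frac{-19225 + 201 \cdot 66}{17105 + 22068} = \frac{-19225 + 13266}{39173} = \left(-5959\right) \frac{1}{39173} = - \frac{5959}{39173}$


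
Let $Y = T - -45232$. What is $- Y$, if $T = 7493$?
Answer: $-52725$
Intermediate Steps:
$Y = 52725$ ($Y = 7493 - -45232 = 7493 + 45232 = 52725$)
$- Y = \left(-1\right) 52725 = -52725$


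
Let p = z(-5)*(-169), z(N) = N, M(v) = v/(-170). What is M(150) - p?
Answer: -14380/17 ≈ -845.88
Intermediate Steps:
M(v) = -v/170 (M(v) = v*(-1/170) = -v/170)
p = 845 (p = -5*(-169) = 845)
M(150) - p = -1/170*150 - 1*845 = -15/17 - 845 = -14380/17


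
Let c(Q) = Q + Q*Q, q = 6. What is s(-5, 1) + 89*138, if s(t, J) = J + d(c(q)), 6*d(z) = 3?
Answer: 24567/2 ≈ 12284.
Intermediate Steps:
c(Q) = Q + Q²
d(z) = ½ (d(z) = (⅙)*3 = ½)
s(t, J) = ½ + J (s(t, J) = J + ½ = ½ + J)
s(-5, 1) + 89*138 = (½ + 1) + 89*138 = 3/2 + 12282 = 24567/2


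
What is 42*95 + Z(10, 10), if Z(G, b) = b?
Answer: 4000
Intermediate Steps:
42*95 + Z(10, 10) = 42*95 + 10 = 3990 + 10 = 4000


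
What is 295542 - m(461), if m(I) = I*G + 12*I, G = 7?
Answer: 286783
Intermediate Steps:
m(I) = 19*I (m(I) = I*7 + 12*I = 7*I + 12*I = 19*I)
295542 - m(461) = 295542 - 19*461 = 295542 - 1*8759 = 295542 - 8759 = 286783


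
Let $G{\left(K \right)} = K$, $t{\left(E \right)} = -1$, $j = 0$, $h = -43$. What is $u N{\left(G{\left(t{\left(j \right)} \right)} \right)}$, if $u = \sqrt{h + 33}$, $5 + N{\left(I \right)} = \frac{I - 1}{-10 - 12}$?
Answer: $- \frac{54 i \sqrt{10}}{11} \approx - 15.524 i$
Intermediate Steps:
$N{\left(I \right)} = - \frac{109}{22} - \frac{I}{22}$ ($N{\left(I \right)} = -5 + \frac{I - 1}{-10 - 12} = -5 + \frac{-1 + I}{-22} = -5 + \left(-1 + I\right) \left(- \frac{1}{22}\right) = -5 - \left(- \frac{1}{22} + \frac{I}{22}\right) = - \frac{109}{22} - \frac{I}{22}$)
$u = i \sqrt{10}$ ($u = \sqrt{-43 + 33} = \sqrt{-10} = i \sqrt{10} \approx 3.1623 i$)
$u N{\left(G{\left(t{\left(j \right)} \right)} \right)} = i \sqrt{10} \left(- \frac{109}{22} - - \frac{1}{22}\right) = i \sqrt{10} \left(- \frac{109}{22} + \frac{1}{22}\right) = i \sqrt{10} \left(- \frac{54}{11}\right) = - \frac{54 i \sqrt{10}}{11}$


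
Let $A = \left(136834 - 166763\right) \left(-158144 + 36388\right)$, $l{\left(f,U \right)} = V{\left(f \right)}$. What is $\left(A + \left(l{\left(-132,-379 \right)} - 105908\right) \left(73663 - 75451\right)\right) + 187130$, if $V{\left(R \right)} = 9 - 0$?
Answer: $3833569866$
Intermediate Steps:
$V{\left(R \right)} = 9$ ($V{\left(R \right)} = 9 + 0 = 9$)
$l{\left(f,U \right)} = 9$
$A = 3644035324$ ($A = \left(-29929\right) \left(-121756\right) = 3644035324$)
$\left(A + \left(l{\left(-132,-379 \right)} - 105908\right) \left(73663 - 75451\right)\right) + 187130 = \left(3644035324 + \left(9 - 105908\right) \left(73663 - 75451\right)\right) + 187130 = \left(3644035324 - -189347412\right) + 187130 = \left(3644035324 + 189347412\right) + 187130 = 3833382736 + 187130 = 3833569866$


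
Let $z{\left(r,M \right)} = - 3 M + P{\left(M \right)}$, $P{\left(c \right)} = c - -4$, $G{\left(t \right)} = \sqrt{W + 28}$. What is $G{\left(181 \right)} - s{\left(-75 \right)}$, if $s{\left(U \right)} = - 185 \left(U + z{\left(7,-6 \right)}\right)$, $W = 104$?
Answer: $-10915 + 2 \sqrt{33} \approx -10904.0$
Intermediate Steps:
$G{\left(t \right)} = 2 \sqrt{33}$ ($G{\left(t \right)} = \sqrt{104 + 28} = \sqrt{132} = 2 \sqrt{33}$)
$P{\left(c \right)} = 4 + c$ ($P{\left(c \right)} = c + 4 = 4 + c$)
$z{\left(r,M \right)} = 4 - 2 M$ ($z{\left(r,M \right)} = - 3 M + \left(4 + M\right) = 4 - 2 M$)
$s{\left(U \right)} = -2960 - 185 U$ ($s{\left(U \right)} = - 185 \left(U + \left(4 - -12\right)\right) = - 185 \left(U + \left(4 + 12\right)\right) = - 185 \left(U + 16\right) = - 185 \left(16 + U\right) = -2960 - 185 U$)
$G{\left(181 \right)} - s{\left(-75 \right)} = 2 \sqrt{33} - \left(-2960 - -13875\right) = 2 \sqrt{33} - \left(-2960 + 13875\right) = 2 \sqrt{33} - 10915 = -10915 + 2 \sqrt{33}$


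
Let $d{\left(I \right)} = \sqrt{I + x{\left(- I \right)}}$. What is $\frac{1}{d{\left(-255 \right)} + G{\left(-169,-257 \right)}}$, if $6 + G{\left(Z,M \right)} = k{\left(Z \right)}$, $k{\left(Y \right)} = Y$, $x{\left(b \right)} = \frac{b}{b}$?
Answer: $- \frac{175}{30879} - \frac{i \sqrt{254}}{30879} \approx -0.0056673 - 0.00051612 i$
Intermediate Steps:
$x{\left(b \right)} = 1$
$G{\left(Z,M \right)} = -6 + Z$
$d{\left(I \right)} = \sqrt{1 + I}$ ($d{\left(I \right)} = \sqrt{I + 1} = \sqrt{1 + I}$)
$\frac{1}{d{\left(-255 \right)} + G{\left(-169,-257 \right)}} = \frac{1}{\sqrt{1 - 255} - 175} = \frac{1}{\sqrt{-254} - 175} = \frac{1}{i \sqrt{254} - 175} = \frac{1}{-175 + i \sqrt{254}}$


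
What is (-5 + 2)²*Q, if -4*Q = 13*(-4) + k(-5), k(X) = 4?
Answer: 108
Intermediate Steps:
Q = 12 (Q = -(13*(-4) + 4)/4 = -(-52 + 4)/4 = -¼*(-48) = 12)
(-5 + 2)²*Q = (-5 + 2)²*12 = (-3)²*12 = 9*12 = 108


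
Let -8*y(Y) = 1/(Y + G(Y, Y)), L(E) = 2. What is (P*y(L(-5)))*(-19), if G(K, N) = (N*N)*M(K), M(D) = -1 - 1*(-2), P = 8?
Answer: 19/6 ≈ 3.1667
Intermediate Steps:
M(D) = 1 (M(D) = -1 + 2 = 1)
G(K, N) = N² (G(K, N) = (N*N)*1 = N²*1 = N²)
y(Y) = -1/(8*(Y + Y²))
(P*y(L(-5)))*(-19) = (8*(-⅛/(2*(1 + 2))))*(-19) = (8*(-⅛*½/3))*(-19) = (8*(-⅛*½*⅓))*(-19) = (8*(-1/48))*(-19) = -⅙*(-19) = 19/6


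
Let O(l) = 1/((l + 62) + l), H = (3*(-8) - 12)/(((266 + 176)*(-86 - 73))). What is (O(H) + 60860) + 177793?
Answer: 173314116067/726218 ≈ 2.3865e+5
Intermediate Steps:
H = 6/11713 (H = (-24 - 12)/((442*(-159))) = -36/(-70278) = -36*(-1/70278) = 6/11713 ≈ 0.00051225)
O(l) = 1/(62 + 2*l) (O(l) = 1/((62 + l) + l) = 1/(62 + 2*l))
(O(H) + 60860) + 177793 = (1/(2*(31 + 6/11713)) + 60860) + 177793 = (1/(2*(363109/11713)) + 60860) + 177793 = ((½)*(11713/363109) + 60860) + 177793 = (11713/726218 + 60860) + 177793 = 44197639193/726218 + 177793 = 173314116067/726218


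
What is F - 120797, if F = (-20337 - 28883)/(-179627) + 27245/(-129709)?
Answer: -2814476627939406/23299238543 ≈ -1.2080e+5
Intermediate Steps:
F = 1490339365/23299238543 (F = -49220*(-1/179627) + 27245*(-1/129709) = 49220/179627 - 27245/129709 = 1490339365/23299238543 ≈ 0.063965)
F - 120797 = 1490339365/23299238543 - 120797 = -2814476627939406/23299238543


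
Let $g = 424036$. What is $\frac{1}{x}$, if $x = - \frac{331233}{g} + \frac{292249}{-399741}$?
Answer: $- \frac{169504574676}{256331507617} \approx -0.66127$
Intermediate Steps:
$x = - \frac{256331507617}{169504574676}$ ($x = - \frac{331233}{424036} + \frac{292249}{-399741} = \left(-331233\right) \frac{1}{424036} + 292249 \left(- \frac{1}{399741}\right) = - \frac{331233}{424036} - \frac{292249}{399741} = - \frac{256331507617}{169504574676} \approx -1.5122$)
$\frac{1}{x} = \frac{1}{- \frac{256331507617}{169504574676}} = - \frac{169504574676}{256331507617}$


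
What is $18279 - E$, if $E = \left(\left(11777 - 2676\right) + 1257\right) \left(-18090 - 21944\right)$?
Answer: $414690451$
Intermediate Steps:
$E = -414672172$ ($E = \left(\left(11777 - 2676\right) + 1257\right) \left(-40034\right) = \left(9101 + 1257\right) \left(-40034\right) = 10358 \left(-40034\right) = -414672172$)
$18279 - E = 18279 - -414672172 = 18279 + 414672172 = 414690451$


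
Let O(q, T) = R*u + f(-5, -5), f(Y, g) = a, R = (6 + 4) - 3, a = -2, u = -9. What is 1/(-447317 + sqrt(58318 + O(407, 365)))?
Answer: -34409/15391726172 - sqrt(58253)/200092440236 ≈ -2.2368e-6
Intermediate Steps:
R = 7 (R = 10 - 3 = 7)
f(Y, g) = -2
O(q, T) = -65 (O(q, T) = 7*(-9) - 2 = -63 - 2 = -65)
1/(-447317 + sqrt(58318 + O(407, 365))) = 1/(-447317 + sqrt(58318 - 65)) = 1/(-447317 + sqrt(58253))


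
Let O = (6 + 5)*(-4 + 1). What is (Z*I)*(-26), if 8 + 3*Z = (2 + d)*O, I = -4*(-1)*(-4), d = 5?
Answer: -99424/3 ≈ -33141.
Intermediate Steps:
I = -16 (I = 4*(-4) = -16)
O = -33 (O = 11*(-3) = -33)
Z = -239/3 (Z = -8/3 + ((2 + 5)*(-33))/3 = -8/3 + (7*(-33))/3 = -8/3 + (1/3)*(-231) = -8/3 - 77 = -239/3 ≈ -79.667)
(Z*I)*(-26) = -239/3*(-16)*(-26) = (3824/3)*(-26) = -99424/3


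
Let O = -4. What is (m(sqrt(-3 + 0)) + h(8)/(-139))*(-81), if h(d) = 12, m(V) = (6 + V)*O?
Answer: 271188/139 + 324*I*sqrt(3) ≈ 1951.0 + 561.18*I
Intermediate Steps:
m(V) = -24 - 4*V (m(V) = (6 + V)*(-4) = -24 - 4*V)
(m(sqrt(-3 + 0)) + h(8)/(-139))*(-81) = ((-24 - 4*sqrt(-3 + 0)) + 12/(-139))*(-81) = ((-24 - 4*I*sqrt(3)) + 12*(-1/139))*(-81) = ((-24 - 4*I*sqrt(3)) - 12/139)*(-81) = (-3348/139 - 4*I*sqrt(3))*(-81) = 271188/139 + 324*I*sqrt(3)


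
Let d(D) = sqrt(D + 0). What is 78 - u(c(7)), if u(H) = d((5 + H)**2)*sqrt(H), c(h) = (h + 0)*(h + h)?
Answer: 78 - 721*sqrt(2) ≈ -941.65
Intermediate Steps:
c(h) = 2*h**2 (c(h) = h*(2*h) = 2*h**2)
d(D) = sqrt(D)
u(H) = sqrt(H)*sqrt((5 + H)**2) (u(H) = sqrt((5 + H)**2)*sqrt(H) = sqrt(H)*sqrt((5 + H)**2))
78 - u(c(7)) = 78 - sqrt(2*7**2)*sqrt((5 + 2*7**2)**2) = 78 - sqrt(2*49)*sqrt((5 + 2*49)**2) = 78 - sqrt(98)*sqrt((5 + 98)**2) = 78 - 7*sqrt(2)*sqrt(103**2) = 78 - 7*sqrt(2)*sqrt(10609) = 78 - 7*sqrt(2)*103 = 78 - 721*sqrt(2)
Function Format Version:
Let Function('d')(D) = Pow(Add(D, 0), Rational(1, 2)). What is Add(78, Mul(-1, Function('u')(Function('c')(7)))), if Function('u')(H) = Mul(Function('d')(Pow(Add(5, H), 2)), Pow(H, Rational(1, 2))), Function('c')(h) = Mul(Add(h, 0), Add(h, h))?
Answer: Add(78, Mul(-721, Pow(2, Rational(1, 2)))) ≈ -941.65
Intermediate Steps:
Function('c')(h) = Mul(2, Pow(h, 2)) (Function('c')(h) = Mul(h, Mul(2, h)) = Mul(2, Pow(h, 2)))
Function('d')(D) = Pow(D, Rational(1, 2))
Function('u')(H) = Mul(Pow(H, Rational(1, 2)), Pow(Pow(Add(5, H), 2), Rational(1, 2))) (Function('u')(H) = Mul(Pow(Pow(Add(5, H), 2), Rational(1, 2)), Pow(H, Rational(1, 2))) = Mul(Pow(H, Rational(1, 2)), Pow(Pow(Add(5, H), 2), Rational(1, 2))))
Add(78, Mul(-1, Function('u')(Function('c')(7)))) = Add(78, Mul(-1, Mul(Pow(Mul(2, Pow(7, 2)), Rational(1, 2)), Pow(Pow(Add(5, Mul(2, Pow(7, 2))), 2), Rational(1, 2))))) = Add(78, Mul(-1, Mul(Pow(Mul(2, 49), Rational(1, 2)), Pow(Pow(Add(5, Mul(2, 49)), 2), Rational(1, 2))))) = Add(78, Mul(-1, Mul(Pow(98, Rational(1, 2)), Pow(Pow(Add(5, 98), 2), Rational(1, 2))))) = Add(78, Mul(-1, Mul(Mul(7, Pow(2, Rational(1, 2))), Pow(Pow(103, 2), Rational(1, 2))))) = Add(78, Mul(-1, Mul(Mul(7, Pow(2, Rational(1, 2))), Pow(10609, Rational(1, 2))))) = Add(78, Mul(-1, Mul(Mul(7, Pow(2, Rational(1, 2))), 103))) = Add(78, Mul(-1, Mul(721, Pow(2, Rational(1, 2))))) = Add(78, Mul(-721, Pow(2, Rational(1, 2))))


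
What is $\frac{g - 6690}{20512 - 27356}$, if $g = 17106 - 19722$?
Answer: $\frac{4653}{3422} \approx 1.3597$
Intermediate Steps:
$g = -2616$ ($g = 17106 - 19722 = -2616$)
$\frac{g - 6690}{20512 - 27356} = \frac{-2616 - 6690}{20512 - 27356} = - \frac{9306}{-6844} = \left(-9306\right) \left(- \frac{1}{6844}\right) = \frac{4653}{3422}$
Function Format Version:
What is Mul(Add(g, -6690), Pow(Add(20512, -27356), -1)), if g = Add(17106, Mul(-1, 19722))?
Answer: Rational(4653, 3422) ≈ 1.3597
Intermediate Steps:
g = -2616 (g = Add(17106, -19722) = -2616)
Mul(Add(g, -6690), Pow(Add(20512, -27356), -1)) = Mul(Add(-2616, -6690), Pow(Add(20512, -27356), -1)) = Mul(-9306, Pow(-6844, -1)) = Mul(-9306, Rational(-1, 6844)) = Rational(4653, 3422)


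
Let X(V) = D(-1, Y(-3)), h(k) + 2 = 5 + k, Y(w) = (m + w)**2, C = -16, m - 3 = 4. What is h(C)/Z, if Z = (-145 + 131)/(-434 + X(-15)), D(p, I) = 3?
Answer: -5603/14 ≈ -400.21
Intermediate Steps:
m = 7 (m = 3 + 4 = 7)
Y(w) = (7 + w)**2
h(k) = 3 + k (h(k) = -2 + (5 + k) = 3 + k)
X(V) = 3
Z = 14/431 (Z = (-145 + 131)/(-434 + 3) = -14/(-431) = -14*(-1/431) = 14/431 ≈ 0.032483)
h(C)/Z = (3 - 16)/(14/431) = -13*431/14 = -5603/14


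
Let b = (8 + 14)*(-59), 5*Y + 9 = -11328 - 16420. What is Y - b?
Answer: -21267/5 ≈ -4253.4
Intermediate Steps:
Y = -27757/5 (Y = -9/5 + (-11328 - 16420)/5 = -9/5 + (1/5)*(-27748) = -9/5 - 27748/5 = -27757/5 ≈ -5551.4)
b = -1298 (b = 22*(-59) = -1298)
Y - b = -27757/5 - 1*(-1298) = -27757/5 + 1298 = -21267/5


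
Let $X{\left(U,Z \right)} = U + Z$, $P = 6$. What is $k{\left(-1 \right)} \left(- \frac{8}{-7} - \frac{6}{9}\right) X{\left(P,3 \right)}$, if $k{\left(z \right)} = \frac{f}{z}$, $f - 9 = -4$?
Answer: $- \frac{150}{7} \approx -21.429$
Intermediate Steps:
$f = 5$ ($f = 9 - 4 = 5$)
$k{\left(z \right)} = \frac{5}{z}$
$k{\left(-1 \right)} \left(- \frac{8}{-7} - \frac{6}{9}\right) X{\left(P,3 \right)} = \frac{5}{-1} \left(- \frac{8}{-7} - \frac{6}{9}\right) \left(6 + 3\right) = 5 \left(-1\right) \left(\left(-8\right) \left(- \frac{1}{7}\right) - \frac{2}{3}\right) 9 = - 5 \left(\frac{8}{7} - \frac{2}{3}\right) 9 = \left(-5\right) \frac{10}{21} \cdot 9 = \left(- \frac{50}{21}\right) 9 = - \frac{150}{7}$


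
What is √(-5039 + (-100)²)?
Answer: 11*√41 ≈ 70.434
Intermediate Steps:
√(-5039 + (-100)²) = √(-5039 + 10000) = √4961 = 11*√41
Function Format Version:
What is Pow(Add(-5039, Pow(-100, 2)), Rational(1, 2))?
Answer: Mul(11, Pow(41, Rational(1, 2))) ≈ 70.434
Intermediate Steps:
Pow(Add(-5039, Pow(-100, 2)), Rational(1, 2)) = Pow(Add(-5039, 10000), Rational(1, 2)) = Pow(4961, Rational(1, 2)) = Mul(11, Pow(41, Rational(1, 2)))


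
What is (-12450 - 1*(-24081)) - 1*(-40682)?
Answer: 52313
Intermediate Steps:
(-12450 - 1*(-24081)) - 1*(-40682) = (-12450 + 24081) + 40682 = 11631 + 40682 = 52313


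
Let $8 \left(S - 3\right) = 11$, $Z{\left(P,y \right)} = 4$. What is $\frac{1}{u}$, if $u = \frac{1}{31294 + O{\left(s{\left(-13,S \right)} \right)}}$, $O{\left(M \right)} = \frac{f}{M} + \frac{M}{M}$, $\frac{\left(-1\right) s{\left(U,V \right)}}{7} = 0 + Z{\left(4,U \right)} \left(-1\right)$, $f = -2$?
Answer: $\frac{438129}{14} \approx 31295.0$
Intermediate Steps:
$S = \frac{35}{8}$ ($S = 3 + \frac{1}{8} \cdot 11 = 3 + \frac{11}{8} = \frac{35}{8} \approx 4.375$)
$s{\left(U,V \right)} = 28$ ($s{\left(U,V \right)} = - 7 \left(0 + 4 \left(-1\right)\right) = - 7 \left(0 - 4\right) = \left(-7\right) \left(-4\right) = 28$)
$O{\left(M \right)} = 1 - \frac{2}{M}$ ($O{\left(M \right)} = - \frac{2}{M} + \frac{M}{M} = - \frac{2}{M} + 1 = 1 - \frac{2}{M}$)
$u = \frac{14}{438129}$ ($u = \frac{1}{31294 + \frac{-2 + 28}{28}} = \frac{1}{31294 + \frac{1}{28} \cdot 26} = \frac{1}{31294 + \frac{13}{14}} = \frac{1}{\frac{438129}{14}} = \frac{14}{438129} \approx 3.1954 \cdot 10^{-5}$)
$\frac{1}{u} = \frac{1}{\frac{14}{438129}} = \frac{438129}{14}$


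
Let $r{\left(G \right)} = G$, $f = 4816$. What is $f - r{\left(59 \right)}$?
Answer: $4757$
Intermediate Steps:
$f - r{\left(59 \right)} = 4816 - 59 = 4757$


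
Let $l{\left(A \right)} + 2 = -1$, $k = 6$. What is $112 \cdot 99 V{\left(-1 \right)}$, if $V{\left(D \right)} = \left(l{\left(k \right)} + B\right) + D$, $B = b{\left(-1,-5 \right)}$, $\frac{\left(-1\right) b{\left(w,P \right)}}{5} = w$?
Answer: $11088$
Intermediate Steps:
$b{\left(w,P \right)} = - 5 w$
$l{\left(A \right)} = -3$ ($l{\left(A \right)} = -2 - 1 = -3$)
$B = 5$ ($B = \left(-5\right) \left(-1\right) = 5$)
$V{\left(D \right)} = 2 + D$ ($V{\left(D \right)} = \left(-3 + 5\right) + D = 2 + D$)
$112 \cdot 99 V{\left(-1 \right)} = 112 \cdot 99 \left(2 - 1\right) = 11088 \cdot 1 = 11088$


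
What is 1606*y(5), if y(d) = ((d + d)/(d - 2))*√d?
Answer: 16060*√5/3 ≈ 11970.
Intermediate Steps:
y(d) = 2*d^(3/2)/(-2 + d) (y(d) = ((2*d)/(-2 + d))*√d = (2*d/(-2 + d))*√d = 2*d^(3/2)/(-2 + d))
1606*y(5) = 1606*(2*5^(3/2)/(-2 + 5)) = 1606*(2*(5*√5)/3) = 1606*(2*(5*√5)*(⅓)) = 1606*(10*√5/3) = 16060*√5/3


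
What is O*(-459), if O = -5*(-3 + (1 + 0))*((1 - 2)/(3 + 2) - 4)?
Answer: 19278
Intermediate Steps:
O = -42 (O = -5*(-3 + 1)*(-1/5 - 4) = -(-10)*(-1*⅕ - 4) = -(-10)*(-⅕ - 4) = -(-10)*(-21)/5 = -5*42/5 = -42)
O*(-459) = -42*(-459) = 19278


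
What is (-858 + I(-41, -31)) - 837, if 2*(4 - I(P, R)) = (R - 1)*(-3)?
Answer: -1739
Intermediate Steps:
I(P, R) = 5/2 + 3*R/2 (I(P, R) = 4 - (R - 1)*(-3)/2 = 4 - (-1 + R)*(-3)/2 = 4 - (3 - 3*R)/2 = 4 + (-3/2 + 3*R/2) = 5/2 + 3*R/2)
(-858 + I(-41, -31)) - 837 = (-858 + (5/2 + (3/2)*(-31))) - 837 = (-858 + (5/2 - 93/2)) - 837 = (-858 - 44) - 837 = -902 - 837 = -1739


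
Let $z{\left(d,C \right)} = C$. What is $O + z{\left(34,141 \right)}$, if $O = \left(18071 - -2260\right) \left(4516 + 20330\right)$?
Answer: $505144167$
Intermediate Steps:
$O = 505144026$ ($O = \left(18071 + \left(-105 + 2365\right)\right) 24846 = \left(18071 + 2260\right) 24846 = 20331 \cdot 24846 = 505144026$)
$O + z{\left(34,141 \right)} = 505144026 + 141 = 505144167$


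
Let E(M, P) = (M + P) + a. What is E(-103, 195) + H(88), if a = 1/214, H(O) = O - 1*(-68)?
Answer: 53073/214 ≈ 248.00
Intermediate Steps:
H(O) = 68 + O (H(O) = O + 68 = 68 + O)
a = 1/214 ≈ 0.0046729
E(M, P) = 1/214 + M + P (E(M, P) = (M + P) + 1/214 = 1/214 + M + P)
E(-103, 195) + H(88) = (1/214 - 103 + 195) + (68 + 88) = 19689/214 + 156 = 53073/214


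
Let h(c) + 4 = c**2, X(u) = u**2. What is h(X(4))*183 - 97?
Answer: 46019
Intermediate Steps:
h(c) = -4 + c**2
h(X(4))*183 - 97 = (-4 + (4**2)**2)*183 - 97 = (-4 + 16**2)*183 - 97 = (-4 + 256)*183 - 97 = 252*183 - 97 = 46116 - 97 = 46019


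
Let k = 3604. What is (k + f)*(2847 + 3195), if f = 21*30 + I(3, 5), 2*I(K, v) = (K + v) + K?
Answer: 25615059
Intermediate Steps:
I(K, v) = K + v/2 (I(K, v) = ((K + v) + K)/2 = (v + 2*K)/2 = K + v/2)
f = 1271/2 (f = 21*30 + (3 + (1/2)*5) = 630 + (3 + 5/2) = 630 + 11/2 = 1271/2 ≈ 635.50)
(k + f)*(2847 + 3195) = (3604 + 1271/2)*(2847 + 3195) = (8479/2)*6042 = 25615059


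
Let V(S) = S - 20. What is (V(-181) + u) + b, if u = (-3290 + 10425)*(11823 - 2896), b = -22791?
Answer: 63671153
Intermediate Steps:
V(S) = -20 + S
u = 63694145 (u = 7135*8927 = 63694145)
(V(-181) + u) + b = ((-20 - 181) + 63694145) - 22791 = (-201 + 63694145) - 22791 = 63693944 - 22791 = 63671153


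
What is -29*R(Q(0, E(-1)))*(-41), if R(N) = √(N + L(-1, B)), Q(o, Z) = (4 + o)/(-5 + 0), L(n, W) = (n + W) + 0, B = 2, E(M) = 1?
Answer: 1189*√5/5 ≈ 531.74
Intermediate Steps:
L(n, W) = W + n (L(n, W) = (W + n) + 0 = W + n)
Q(o, Z) = -⅘ - o/5 (Q(o, Z) = (4 + o)/(-5) = (4 + o)*(-⅕) = -⅘ - o/5)
R(N) = √(1 + N) (R(N) = √(N + (2 - 1)) = √(N + 1) = √(1 + N))
-29*R(Q(0, E(-1)))*(-41) = -29*√(1 + (-⅘ - ⅕*0))*(-41) = -29*√(1 + (-⅘ + 0))*(-41) = -29*√(1 - ⅘)*(-41) = -29*√5/5*(-41) = 1189*√5/5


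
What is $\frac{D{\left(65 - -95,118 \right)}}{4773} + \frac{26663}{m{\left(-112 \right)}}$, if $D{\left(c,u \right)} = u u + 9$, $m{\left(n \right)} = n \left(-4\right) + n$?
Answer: $\frac{2094349}{25456} \approx 82.273$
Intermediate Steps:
$m{\left(n \right)} = - 3 n$ ($m{\left(n \right)} = - 4 n + n = - 3 n$)
$D{\left(c,u \right)} = 9 + u^{2}$ ($D{\left(c,u \right)} = u^{2} + 9 = 9 + u^{2}$)
$\frac{D{\left(65 - -95,118 \right)}}{4773} + \frac{26663}{m{\left(-112 \right)}} = \frac{9 + 118^{2}}{4773} + \frac{26663}{\left(-3\right) \left(-112\right)} = \left(9 + 13924\right) \frac{1}{4773} + \frac{26663}{336} = 13933 \cdot \frac{1}{4773} + 26663 \cdot \frac{1}{336} = \frac{13933}{4773} + \frac{3809}{48} = \frac{2094349}{25456}$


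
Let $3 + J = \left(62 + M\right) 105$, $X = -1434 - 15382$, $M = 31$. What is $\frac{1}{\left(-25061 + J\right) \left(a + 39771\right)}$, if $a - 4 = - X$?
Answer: $- \frac{1}{865785709} \approx -1.155 \cdot 10^{-9}$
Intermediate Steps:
$X = -16816$ ($X = -1434 - 15382 = -16816$)
$J = 9762$ ($J = -3 + \left(62 + 31\right) 105 = -3 + 93 \cdot 105 = -3 + 9765 = 9762$)
$a = 16820$ ($a = 4 - -16816 = 4 + 16816 = 16820$)
$\frac{1}{\left(-25061 + J\right) \left(a + 39771\right)} = \frac{1}{\left(-25061 + 9762\right) \left(16820 + 39771\right)} = \frac{1}{\left(-15299\right) 56591} = \frac{1}{-865785709} = - \frac{1}{865785709}$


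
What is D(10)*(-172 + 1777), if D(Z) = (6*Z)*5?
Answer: 481500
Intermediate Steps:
D(Z) = 30*Z
D(10)*(-172 + 1777) = (30*10)*(-172 + 1777) = 300*1605 = 481500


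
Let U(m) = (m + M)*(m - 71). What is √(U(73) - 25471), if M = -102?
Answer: 7*I*√521 ≈ 159.78*I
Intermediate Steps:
U(m) = (-102 + m)*(-71 + m) (U(m) = (m - 102)*(m - 71) = (-102 + m)*(-71 + m))
√(U(73) - 25471) = √((7242 + 73² - 173*73) - 25471) = √((7242 + 5329 - 12629) - 25471) = √(-58 - 25471) = √(-25529) = 7*I*√521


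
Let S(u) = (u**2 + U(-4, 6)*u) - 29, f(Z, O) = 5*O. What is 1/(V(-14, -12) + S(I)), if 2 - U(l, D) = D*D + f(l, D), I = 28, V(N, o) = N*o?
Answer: -1/869 ≈ -0.0011507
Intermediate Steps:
U(l, D) = 2 - D**2 - 5*D (U(l, D) = 2 - (D*D + 5*D) = 2 - (D**2 + 5*D) = 2 + (-D**2 - 5*D) = 2 - D**2 - 5*D)
S(u) = -29 + u**2 - 64*u (S(u) = (u**2 + (2 - 1*6**2 - 5*6)*u) - 29 = (u**2 + (2 - 1*36 - 30)*u) - 29 = (u**2 + (2 - 36 - 30)*u) - 29 = (u**2 - 64*u) - 29 = -29 + u**2 - 64*u)
1/(V(-14, -12) + S(I)) = 1/(-14*(-12) + (-29 + 28**2 - 64*28)) = 1/(168 + (-29 + 784 - 1792)) = 1/(168 - 1037) = 1/(-869) = -1/869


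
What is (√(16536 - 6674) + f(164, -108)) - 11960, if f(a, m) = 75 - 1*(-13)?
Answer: -11872 + √9862 ≈ -11773.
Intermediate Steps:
f(a, m) = 88 (f(a, m) = 75 + 13 = 88)
(√(16536 - 6674) + f(164, -108)) - 11960 = (√(16536 - 6674) + 88) - 11960 = (√9862 + 88) - 11960 = (88 + √9862) - 11960 = -11872 + √9862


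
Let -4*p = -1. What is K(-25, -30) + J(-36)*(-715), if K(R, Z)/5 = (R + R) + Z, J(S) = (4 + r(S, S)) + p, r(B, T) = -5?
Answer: 545/4 ≈ 136.25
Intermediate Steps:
p = ¼ (p = -¼*(-1) = ¼ ≈ 0.25000)
J(S) = -¾ (J(S) = (4 - 5) + ¼ = -1 + ¼ = -¾)
K(R, Z) = 5*Z + 10*R (K(R, Z) = 5*((R + R) + Z) = 5*(2*R + Z) = 5*(Z + 2*R) = 5*Z + 10*R)
K(-25, -30) + J(-36)*(-715) = (5*(-30) + 10*(-25)) - ¾*(-715) = (-150 - 250) + 2145/4 = -400 + 2145/4 = 545/4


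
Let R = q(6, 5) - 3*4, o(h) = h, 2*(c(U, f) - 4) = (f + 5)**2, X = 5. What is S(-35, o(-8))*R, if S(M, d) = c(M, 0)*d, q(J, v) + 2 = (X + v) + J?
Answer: -264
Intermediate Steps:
q(J, v) = 3 + J + v (q(J, v) = -2 + ((5 + v) + J) = -2 + (5 + J + v) = 3 + J + v)
c(U, f) = 4 + (5 + f)**2/2 (c(U, f) = 4 + (f + 5)**2/2 = 4 + (5 + f)**2/2)
S(M, d) = 33*d/2 (S(M, d) = (4 + (5 + 0)**2/2)*d = (4 + (1/2)*5**2)*d = (4 + (1/2)*25)*d = (4 + 25/2)*d = 33*d/2)
R = 2 (R = (3 + 6 + 5) - 3*4 = 14 - 12 = 2)
S(-35, o(-8))*R = ((33/2)*(-8))*2 = -132*2 = -264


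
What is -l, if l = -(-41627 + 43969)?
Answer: 2342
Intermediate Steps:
l = -2342 (l = -1*2342 = -2342)
-l = -1*(-2342) = 2342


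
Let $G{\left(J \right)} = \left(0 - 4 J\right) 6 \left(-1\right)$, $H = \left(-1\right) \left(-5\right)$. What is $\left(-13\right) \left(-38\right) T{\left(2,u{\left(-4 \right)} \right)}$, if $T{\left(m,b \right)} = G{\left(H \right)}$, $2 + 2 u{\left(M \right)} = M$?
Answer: $59280$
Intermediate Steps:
$H = 5$
$u{\left(M \right)} = -1 + \frac{M}{2}$
$G{\left(J \right)} = 24 J$ ($G{\left(J \right)} = - 4 J 6 \left(-1\right) = - 24 J \left(-1\right) = 24 J$)
$T{\left(m,b \right)} = 120$ ($T{\left(m,b \right)} = 24 \cdot 5 = 120$)
$\left(-13\right) \left(-38\right) T{\left(2,u{\left(-4 \right)} \right)} = \left(-13\right) \left(-38\right) 120 = 494 \cdot 120 = 59280$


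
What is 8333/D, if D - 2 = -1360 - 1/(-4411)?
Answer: -36756863/5990137 ≈ -6.1362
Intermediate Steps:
D = -5990137/4411 (D = 2 + (-1360 - 1/(-4411)) = 2 + (-1360 - 1*(-1/4411)) = 2 + (-1360 + 1/4411) = 2 - 5998959/4411 = -5990137/4411 ≈ -1358.0)
8333/D = 8333/(-5990137/4411) = 8333*(-4411/5990137) = -36756863/5990137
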